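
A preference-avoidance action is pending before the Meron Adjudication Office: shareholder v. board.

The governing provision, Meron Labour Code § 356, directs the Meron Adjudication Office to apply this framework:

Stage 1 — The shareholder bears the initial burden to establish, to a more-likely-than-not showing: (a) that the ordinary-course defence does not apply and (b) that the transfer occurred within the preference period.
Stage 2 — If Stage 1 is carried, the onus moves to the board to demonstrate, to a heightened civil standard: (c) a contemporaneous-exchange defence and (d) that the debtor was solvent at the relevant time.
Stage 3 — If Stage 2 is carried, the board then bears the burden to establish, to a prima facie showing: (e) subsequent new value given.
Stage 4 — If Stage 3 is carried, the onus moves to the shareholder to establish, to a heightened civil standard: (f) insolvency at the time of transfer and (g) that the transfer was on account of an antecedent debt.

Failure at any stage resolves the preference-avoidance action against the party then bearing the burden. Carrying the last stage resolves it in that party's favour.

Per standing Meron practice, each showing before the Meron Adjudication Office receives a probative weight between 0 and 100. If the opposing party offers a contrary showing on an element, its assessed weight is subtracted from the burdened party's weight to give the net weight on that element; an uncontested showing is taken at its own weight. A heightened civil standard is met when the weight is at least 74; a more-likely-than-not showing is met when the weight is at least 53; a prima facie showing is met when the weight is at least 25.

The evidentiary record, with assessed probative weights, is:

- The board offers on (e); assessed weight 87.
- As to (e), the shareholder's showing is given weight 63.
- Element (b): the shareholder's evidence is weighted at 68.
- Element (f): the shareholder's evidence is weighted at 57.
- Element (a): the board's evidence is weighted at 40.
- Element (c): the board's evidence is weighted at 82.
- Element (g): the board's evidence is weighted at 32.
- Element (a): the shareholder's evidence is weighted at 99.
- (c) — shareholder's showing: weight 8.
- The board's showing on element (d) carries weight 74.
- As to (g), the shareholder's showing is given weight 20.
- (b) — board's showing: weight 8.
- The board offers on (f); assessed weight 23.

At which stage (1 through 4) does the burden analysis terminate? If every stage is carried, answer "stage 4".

stage 3

Stage 1 (shareholder, a more-likely-than-not showing, weight is at least 53): (a) net 99−40=59 ≥ 53 — meets; (b) net 68−8=60 ≥ 53 — meets.
  Stage 1 carried; the burden shifts to the board.
Stage 2 (board, a heightened civil standard, weight is at least 74): (c) net 82−8=74 ≥ 74 — meets; (d) 74 ≥ 74 — meets.
  Stage 2 carried; the burden remains with the board.
Stage 3 (board, a prima facie showing, weight is at least 25): (e) net 87−63=24 < 25 — fails.
  Not every element is met, so the board fails to carry Stage 3.
So the shareholder prevails.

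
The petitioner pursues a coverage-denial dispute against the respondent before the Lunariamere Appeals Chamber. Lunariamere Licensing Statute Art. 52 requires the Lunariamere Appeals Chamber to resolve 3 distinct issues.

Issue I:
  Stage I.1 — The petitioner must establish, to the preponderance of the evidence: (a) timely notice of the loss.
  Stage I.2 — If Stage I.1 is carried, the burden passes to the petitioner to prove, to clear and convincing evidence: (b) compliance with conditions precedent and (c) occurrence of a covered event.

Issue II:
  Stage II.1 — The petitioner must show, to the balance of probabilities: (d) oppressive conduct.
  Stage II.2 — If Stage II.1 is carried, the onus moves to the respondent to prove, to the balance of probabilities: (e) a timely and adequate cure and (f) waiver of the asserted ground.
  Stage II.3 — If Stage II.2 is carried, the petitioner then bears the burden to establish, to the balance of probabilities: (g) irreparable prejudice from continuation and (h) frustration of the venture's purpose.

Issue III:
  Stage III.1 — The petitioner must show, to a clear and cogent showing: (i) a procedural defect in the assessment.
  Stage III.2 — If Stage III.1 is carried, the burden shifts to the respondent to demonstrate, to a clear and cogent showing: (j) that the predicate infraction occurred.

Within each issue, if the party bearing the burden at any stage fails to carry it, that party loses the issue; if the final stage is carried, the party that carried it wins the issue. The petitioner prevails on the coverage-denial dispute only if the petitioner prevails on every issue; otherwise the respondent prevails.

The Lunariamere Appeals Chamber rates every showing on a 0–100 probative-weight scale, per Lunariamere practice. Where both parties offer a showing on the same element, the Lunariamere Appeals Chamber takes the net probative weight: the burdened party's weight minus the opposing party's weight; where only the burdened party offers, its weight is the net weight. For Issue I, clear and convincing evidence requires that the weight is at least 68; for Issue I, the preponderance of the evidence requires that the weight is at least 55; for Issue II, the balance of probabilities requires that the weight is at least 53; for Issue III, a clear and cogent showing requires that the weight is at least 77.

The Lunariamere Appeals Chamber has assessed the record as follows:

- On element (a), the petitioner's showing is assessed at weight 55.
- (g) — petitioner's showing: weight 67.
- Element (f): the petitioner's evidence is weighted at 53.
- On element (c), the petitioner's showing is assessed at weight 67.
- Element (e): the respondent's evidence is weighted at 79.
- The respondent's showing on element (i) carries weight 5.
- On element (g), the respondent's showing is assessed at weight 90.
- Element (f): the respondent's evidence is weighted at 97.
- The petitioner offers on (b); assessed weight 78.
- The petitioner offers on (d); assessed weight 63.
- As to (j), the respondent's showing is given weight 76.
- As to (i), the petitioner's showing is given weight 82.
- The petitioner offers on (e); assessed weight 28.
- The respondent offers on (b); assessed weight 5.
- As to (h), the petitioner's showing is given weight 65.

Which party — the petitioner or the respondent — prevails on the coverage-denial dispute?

respondent

— Issue I —
Stage I.1 (petitioner, the preponderance of the evidence, weight is at least 55): (a) 55 ≥ 55 — meets.
  Stage I.1 carried; the burden remains with the petitioner.
Stage I.2 (petitioner, clear and convincing evidence, weight is at least 68): (b) net 78−5=73 ≥ 68 — meets; (c) 67 < 68 — fails.
  The petitioner does not carry Stage I.2.
The analysis ends at Stage I.2; the respondent prevails on this issue.
— Issue II —
Stage II.1 — burden on petitioner; standard: the balance of probabilities (weight is at least 53).
    (d): 63 ≥ 53 [met]
  The petitioner carries Stage II.1; the respondent now bears the burden.
Stage II.2 — burden on respondent; standard: the balance of probabilities (weight is at least 53).
    (e): 79 − 28 = 51 < 53 [not met]
    (f): 97 − 53 = 44 < 53 [not met]
  The respondent does not carry Stage II.2.
So the petitioner prevails on this issue.
— Issue III —
Stage III.1 — burden on petitioner; standard: a clear and cogent showing (weight is at least 77).
    (i): 82 − 5 = 77 ≥ 77 [met]
  Stage III.1 carried; the burden shifts to the respondent.
Stage III.2 — burden on respondent; standard: a clear and cogent showing (weight is at least 77).
    (j): 76 < 77 [not met]
  The respondent does not carry Stage III.2.
So the petitioner prevails on this issue.
Per-issue: Issue I → respondent; Issue II → petitioner; Issue III → petitioner. The petitioner must prevail on every issue; overall, the respondent prevails.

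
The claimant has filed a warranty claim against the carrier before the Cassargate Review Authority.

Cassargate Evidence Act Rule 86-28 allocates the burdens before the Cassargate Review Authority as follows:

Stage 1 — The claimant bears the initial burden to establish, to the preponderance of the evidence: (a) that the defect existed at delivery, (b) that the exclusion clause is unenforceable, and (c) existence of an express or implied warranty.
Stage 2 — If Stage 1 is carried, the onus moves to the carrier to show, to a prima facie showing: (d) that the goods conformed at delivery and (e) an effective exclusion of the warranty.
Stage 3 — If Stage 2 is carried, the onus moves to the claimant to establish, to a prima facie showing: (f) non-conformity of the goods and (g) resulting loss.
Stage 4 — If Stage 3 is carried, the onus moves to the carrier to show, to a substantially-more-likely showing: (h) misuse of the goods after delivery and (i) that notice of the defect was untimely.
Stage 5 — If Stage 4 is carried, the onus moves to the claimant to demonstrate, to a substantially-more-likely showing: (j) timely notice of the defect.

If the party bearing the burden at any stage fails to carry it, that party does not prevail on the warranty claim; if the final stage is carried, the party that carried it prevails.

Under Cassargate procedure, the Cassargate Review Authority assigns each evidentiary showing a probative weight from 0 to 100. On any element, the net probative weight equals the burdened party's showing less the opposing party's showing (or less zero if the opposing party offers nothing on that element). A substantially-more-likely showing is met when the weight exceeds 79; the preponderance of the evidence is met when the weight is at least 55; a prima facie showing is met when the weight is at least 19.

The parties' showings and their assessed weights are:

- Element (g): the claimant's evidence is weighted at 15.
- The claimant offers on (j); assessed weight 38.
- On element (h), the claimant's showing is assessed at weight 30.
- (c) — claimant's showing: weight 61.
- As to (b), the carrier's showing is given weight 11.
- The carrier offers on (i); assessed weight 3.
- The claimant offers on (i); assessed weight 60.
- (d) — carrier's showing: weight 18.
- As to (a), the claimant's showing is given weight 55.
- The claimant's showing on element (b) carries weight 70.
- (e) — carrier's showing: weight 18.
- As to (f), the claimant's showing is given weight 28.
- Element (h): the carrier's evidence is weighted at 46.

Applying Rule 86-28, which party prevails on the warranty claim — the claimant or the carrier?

claimant

At Stage 1 the claimant must meet the preponderance of the evidence (weight is at least 55): on (a) the weight is 55, ≥ 55, so (a) meets the standard; on (b) the weight is 70 less the opposing 11 gives net 59, ≥ 55, so (b) meets the standard; on (c) the weight is 61, ≥ 55, so (c) meets the standard.
  Stage 1 carried; the burden shifts to the carrier.
At Stage 2 the carrier must meet a prima facie showing (weight is at least 19): on (d) the weight is 18, < 19, so (d) does not meet the standard; on (e) the weight is 18, which does not reach 19, so (e) does not meet the standard.
  The carrier does not carry Stage 2.
The analysis ends at Stage 2; the claimant prevails.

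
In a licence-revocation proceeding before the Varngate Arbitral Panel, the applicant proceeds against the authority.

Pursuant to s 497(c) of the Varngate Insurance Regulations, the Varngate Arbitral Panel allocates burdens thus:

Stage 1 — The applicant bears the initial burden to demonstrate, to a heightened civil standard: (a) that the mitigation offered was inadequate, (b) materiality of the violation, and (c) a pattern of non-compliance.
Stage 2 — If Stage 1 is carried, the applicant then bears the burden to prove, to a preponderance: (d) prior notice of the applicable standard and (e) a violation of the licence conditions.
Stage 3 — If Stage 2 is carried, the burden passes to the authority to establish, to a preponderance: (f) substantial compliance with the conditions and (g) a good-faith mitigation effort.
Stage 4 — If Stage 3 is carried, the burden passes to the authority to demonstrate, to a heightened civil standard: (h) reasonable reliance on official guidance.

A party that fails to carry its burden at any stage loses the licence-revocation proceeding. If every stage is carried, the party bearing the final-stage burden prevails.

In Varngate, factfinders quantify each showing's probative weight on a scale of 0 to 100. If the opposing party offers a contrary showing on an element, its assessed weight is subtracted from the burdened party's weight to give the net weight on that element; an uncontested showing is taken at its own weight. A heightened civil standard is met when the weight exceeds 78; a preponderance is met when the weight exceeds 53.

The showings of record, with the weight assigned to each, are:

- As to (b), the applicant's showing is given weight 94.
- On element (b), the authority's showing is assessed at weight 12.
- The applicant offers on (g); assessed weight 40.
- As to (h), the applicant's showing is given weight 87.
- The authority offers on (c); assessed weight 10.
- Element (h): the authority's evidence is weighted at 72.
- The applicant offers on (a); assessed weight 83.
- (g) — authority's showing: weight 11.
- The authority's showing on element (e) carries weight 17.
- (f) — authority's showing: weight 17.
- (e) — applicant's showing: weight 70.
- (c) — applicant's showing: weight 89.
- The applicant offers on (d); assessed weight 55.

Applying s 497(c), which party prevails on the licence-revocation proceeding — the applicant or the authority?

Stage 1 (applicant, a heightened civil standard, weight exceeds 78): (a) 83 > 78 — meets; (b) net 94−12=82 > 78 — meets; (c) net 89−10=79 > 78 — meets.
  Stage 1 carried; the burden remains with the applicant.
Stage 2 (applicant, a preponderance, weight exceeds 53): (d) 55 > 53 — meets; (e) net 70−17=53 ≤ 53 — fails.
  Not every element is met, so the applicant fails to carry Stage 2.
So the authority prevails.

authority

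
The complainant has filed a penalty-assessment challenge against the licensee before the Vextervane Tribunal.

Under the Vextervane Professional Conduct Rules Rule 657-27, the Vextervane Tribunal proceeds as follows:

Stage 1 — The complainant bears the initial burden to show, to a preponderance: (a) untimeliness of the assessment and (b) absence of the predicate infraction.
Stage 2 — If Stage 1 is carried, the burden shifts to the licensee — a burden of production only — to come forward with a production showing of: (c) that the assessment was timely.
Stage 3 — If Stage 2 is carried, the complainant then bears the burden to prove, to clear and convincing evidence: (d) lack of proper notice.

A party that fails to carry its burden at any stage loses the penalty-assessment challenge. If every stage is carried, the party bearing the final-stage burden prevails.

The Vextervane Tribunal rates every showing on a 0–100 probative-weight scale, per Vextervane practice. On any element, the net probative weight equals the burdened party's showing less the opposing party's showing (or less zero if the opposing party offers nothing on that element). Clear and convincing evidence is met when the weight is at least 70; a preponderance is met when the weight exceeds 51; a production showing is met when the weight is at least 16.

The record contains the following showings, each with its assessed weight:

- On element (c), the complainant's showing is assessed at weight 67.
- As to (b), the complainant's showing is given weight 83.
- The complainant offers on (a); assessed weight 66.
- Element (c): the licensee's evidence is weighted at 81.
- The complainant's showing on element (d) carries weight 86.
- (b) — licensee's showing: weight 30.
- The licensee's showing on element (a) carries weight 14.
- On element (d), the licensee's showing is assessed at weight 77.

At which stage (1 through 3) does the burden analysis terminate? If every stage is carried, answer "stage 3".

At Stage 1 the complainant must meet a preponderance (weight exceeds 51): on (a) the weight is 66 less the opposing 14 gives net 52, which does exceed 51, so (a) meets the standard; on (b) the weight is 83 less the opposing 30 gives net 53, which does exceed 51, so (b) meets the standard.
  Stage 1 is satisfied; the onus moves to the licensee.
At Stage 2 the licensee must meet a production showing (weight is at least 16): on (c) the weight is 81 less the opposing 67 gives net 14, < 16, so (c) does not meet the standard.
  Not every element is met, so the licensee fails to carry Stage 2.
The analysis ends at Stage 2; the complainant prevails.

stage 2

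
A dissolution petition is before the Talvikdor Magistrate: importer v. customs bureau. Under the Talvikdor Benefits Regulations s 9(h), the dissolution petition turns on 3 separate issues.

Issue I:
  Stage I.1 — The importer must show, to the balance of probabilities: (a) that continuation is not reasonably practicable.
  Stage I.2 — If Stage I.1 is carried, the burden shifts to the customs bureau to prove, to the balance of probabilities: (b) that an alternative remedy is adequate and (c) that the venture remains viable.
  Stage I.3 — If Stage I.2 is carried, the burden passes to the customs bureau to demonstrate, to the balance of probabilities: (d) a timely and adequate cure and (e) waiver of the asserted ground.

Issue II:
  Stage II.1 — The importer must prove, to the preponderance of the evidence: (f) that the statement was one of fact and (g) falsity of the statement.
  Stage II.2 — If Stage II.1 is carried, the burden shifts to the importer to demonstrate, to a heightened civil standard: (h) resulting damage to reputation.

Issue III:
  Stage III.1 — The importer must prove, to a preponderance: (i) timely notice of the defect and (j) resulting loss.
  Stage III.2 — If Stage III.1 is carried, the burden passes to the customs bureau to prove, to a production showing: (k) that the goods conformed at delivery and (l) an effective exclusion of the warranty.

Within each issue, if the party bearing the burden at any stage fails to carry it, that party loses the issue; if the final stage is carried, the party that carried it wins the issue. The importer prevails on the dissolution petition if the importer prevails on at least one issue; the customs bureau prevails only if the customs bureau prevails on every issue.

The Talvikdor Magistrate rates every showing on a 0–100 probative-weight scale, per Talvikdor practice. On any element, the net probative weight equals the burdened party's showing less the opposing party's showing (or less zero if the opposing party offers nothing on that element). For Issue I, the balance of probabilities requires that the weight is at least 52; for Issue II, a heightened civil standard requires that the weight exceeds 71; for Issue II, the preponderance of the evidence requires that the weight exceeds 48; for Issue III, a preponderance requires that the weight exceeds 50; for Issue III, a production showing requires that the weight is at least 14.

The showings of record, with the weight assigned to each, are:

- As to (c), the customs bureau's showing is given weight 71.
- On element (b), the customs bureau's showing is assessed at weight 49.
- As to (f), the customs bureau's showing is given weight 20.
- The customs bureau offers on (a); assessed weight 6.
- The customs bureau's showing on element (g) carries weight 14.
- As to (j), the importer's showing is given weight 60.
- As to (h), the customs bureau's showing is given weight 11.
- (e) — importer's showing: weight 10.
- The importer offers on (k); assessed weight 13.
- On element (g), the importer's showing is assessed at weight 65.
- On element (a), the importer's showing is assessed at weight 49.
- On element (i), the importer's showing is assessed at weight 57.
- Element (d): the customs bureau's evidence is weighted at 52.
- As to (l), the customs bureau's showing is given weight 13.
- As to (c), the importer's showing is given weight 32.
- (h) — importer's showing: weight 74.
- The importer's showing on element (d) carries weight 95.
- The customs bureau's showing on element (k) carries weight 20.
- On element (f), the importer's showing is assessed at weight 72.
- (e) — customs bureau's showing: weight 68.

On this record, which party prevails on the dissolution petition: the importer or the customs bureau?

importer

— Issue I —
At Stage I.1 the importer must meet the balance of probabilities (weight is at least 52): on (a) the weight is 49 less the opposing 6 gives net 43, < 52, so (a) does not meet the standard.
  Not every element is met, so the importer fails to carry Stage I.1.
The customs bureau prevails on this issue.
— Issue II —
Stage II.1 (importer, the preponderance of the evidence, weight exceeds 48): (f) net 72−20=52 > 48 — meets; (g) net 65−14=51 > 48 — meets.
  Stage II.1 is satisfied; the importer continues to bear the burden.
Stage II.2 (importer, a heightened civil standard, weight exceeds 71): (h) net 74−11=63 ≤ 71 — fails.
  The importer does not carry Stage II.2.
So the customs bureau prevails on this issue.
— Issue III —
At Stage III.1 the importer must meet a preponderance (weight exceeds 50): on (i) the weight is 57, which does exceed 50, so (i) meets the standard; on (j) the weight is 60, which does exceed 50, so (j) meets the standard.
  The importer carries Stage III.1; the customs bureau now bears the burden.
At Stage III.2 the customs bureau must meet a production showing (weight is at least 14): on (k) the weight is 20 less the opposing 13 gives net 7, which does not reach 14, so (k) does not meet the standard; on (l) the weight is 13, which does not reach 14, so (l) does not meet the standard.
  The customs bureau does not carry Stage III.2.
The importer prevails on this issue.
Per-issue: Issue I → customs bureau; Issue II → customs bureau; Issue III → importer. The importer must prevail on at least one issue; overall, the importer prevails.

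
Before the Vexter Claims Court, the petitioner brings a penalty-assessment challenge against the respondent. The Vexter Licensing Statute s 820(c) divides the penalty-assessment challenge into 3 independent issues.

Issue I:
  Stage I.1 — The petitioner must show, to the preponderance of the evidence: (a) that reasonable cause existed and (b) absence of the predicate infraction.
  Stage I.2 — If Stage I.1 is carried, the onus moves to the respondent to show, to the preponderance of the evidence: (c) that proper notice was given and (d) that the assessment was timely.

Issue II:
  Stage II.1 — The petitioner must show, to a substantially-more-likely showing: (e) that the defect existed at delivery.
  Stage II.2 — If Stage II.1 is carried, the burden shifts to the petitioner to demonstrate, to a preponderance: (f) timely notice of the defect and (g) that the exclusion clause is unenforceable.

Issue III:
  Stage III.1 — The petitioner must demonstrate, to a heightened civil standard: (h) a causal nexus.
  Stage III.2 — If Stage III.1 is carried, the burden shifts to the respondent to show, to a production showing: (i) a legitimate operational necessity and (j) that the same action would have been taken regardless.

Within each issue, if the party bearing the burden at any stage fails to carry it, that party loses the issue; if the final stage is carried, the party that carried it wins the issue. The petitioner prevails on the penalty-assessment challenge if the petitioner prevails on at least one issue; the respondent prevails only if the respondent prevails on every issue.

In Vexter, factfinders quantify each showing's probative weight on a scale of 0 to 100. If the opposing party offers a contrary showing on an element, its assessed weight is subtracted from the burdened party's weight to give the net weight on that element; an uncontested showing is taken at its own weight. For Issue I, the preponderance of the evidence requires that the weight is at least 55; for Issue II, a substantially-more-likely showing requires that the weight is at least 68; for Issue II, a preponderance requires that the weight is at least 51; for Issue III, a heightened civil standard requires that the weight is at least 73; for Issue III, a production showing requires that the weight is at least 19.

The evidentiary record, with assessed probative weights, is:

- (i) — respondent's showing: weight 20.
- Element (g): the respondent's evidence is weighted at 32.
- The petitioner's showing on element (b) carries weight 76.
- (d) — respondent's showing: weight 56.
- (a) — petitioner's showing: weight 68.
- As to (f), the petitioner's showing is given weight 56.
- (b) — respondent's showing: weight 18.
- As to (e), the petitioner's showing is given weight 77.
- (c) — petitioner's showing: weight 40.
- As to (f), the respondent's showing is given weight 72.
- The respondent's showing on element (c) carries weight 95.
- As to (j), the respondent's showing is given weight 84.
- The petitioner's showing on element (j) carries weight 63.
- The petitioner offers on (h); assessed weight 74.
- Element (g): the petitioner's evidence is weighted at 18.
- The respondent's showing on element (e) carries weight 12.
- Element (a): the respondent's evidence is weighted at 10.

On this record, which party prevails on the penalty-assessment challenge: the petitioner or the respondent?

— Issue I —
Stage I.1 — burden on petitioner; standard: the preponderance of the evidence (weight is at least 55).
    (a): 68 − 10 = 58 ≥ 55 [met]
    (b): 76 − 18 = 58 ≥ 55 [met]
  All elements met. The burden passes to the respondent.
Stage I.2 — burden on respondent; standard: the preponderance of the evidence (weight is at least 55).
    (c): 95 − 40 = 55 ≥ 55 [met]
    (d): 56 ≥ 55 [met]
  All elements met at the final stage.
All stages carried — the respondent prevails on this issue.
— Issue II —
Stage II.1 (petitioner, a substantially-more-likely showing, weight is at least 68): (e) net 77−12=65 < 68 — fails.
  Stage II.1 not carried; the petitioner fails its burden.
So the respondent prevails on this issue.
— Issue III —
Stage III.1 — burden on petitioner; standard: a heightened civil standard (weight is at least 73).
    (h): 74 ≥ 73 [met]
  All elements met. The burden passes to the respondent.
Stage III.2 — burden on respondent; standard: a production showing (weight is at least 19).
    (i): 20 ≥ 19 [met]
    (j): 84 − 63 = 21 ≥ 19 [met]
  All elements met at the final stage.
Every stage carried; the respondent prevails on this issue.
Per-issue: Issue I → respondent; Issue II → respondent; Issue III → respondent. The petitioner must prevail on at least one issue; overall, the respondent prevails.

respondent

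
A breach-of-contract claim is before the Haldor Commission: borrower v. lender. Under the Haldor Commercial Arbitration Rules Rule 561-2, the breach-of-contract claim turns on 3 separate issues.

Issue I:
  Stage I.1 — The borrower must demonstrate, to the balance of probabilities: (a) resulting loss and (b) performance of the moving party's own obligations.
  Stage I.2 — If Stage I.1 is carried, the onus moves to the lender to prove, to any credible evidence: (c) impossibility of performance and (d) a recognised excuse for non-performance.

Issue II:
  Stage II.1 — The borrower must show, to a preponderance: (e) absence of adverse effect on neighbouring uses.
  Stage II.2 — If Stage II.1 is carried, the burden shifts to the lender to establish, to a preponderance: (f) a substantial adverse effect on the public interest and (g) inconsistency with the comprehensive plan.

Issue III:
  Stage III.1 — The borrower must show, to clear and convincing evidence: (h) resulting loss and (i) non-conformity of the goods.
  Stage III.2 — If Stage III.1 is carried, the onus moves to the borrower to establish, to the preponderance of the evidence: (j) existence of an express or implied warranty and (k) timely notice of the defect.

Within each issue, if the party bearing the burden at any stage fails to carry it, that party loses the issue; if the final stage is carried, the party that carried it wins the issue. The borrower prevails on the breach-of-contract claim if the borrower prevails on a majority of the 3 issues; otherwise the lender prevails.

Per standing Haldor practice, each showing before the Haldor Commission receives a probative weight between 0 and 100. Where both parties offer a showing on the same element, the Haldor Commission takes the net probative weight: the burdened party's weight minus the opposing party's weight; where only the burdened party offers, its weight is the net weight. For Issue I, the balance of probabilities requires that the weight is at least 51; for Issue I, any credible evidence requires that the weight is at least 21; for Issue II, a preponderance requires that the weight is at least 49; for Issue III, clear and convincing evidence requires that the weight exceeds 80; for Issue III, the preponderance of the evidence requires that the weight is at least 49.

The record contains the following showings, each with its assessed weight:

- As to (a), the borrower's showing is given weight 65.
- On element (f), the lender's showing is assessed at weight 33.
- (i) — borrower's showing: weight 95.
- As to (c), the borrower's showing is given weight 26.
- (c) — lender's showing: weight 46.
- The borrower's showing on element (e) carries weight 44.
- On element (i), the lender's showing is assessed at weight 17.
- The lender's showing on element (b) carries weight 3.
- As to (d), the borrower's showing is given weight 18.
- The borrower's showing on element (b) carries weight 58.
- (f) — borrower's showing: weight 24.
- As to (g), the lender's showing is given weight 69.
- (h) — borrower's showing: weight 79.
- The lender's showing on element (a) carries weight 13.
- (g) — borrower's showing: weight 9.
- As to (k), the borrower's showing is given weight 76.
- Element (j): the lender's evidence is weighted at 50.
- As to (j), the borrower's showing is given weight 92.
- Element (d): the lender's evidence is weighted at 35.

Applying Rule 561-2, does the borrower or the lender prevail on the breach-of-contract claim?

lender

— Issue I —
Stage I.1 (borrower, the balance of probabilities, weight is at least 51): (a) net 65−13=52 ≥ 51 — meets; (b) net 58−3=55 ≥ 51 — meets.
  All elements met. The burden passes to the lender.
Stage I.2 (lender, any credible evidence, weight is at least 21): (c) net 46−26=20 < 21 — fails; (d) net 35−18=17 < 21 — fails.
  The lender does not carry Stage I.2.
So the borrower prevails on this issue.
— Issue II —
Stage II.1 (borrower, a preponderance, weight is at least 49): (e) 44 < 49 — fails.
  The borrower does not carry Stage II.1.
The analysis ends at Stage II.1; the lender prevails on this issue.
— Issue III —
Stage III.1 — burden on borrower; standard: clear and convincing evidence (weight exceeds 80).
    (h): 79 ≤ 80 [not met]
    (i): 95 − 17 = 78 ≤ 80 [not met]
  Stage III.1 not carried; the borrower fails its burden.
The analysis ends at Stage III.1; the lender prevails on this issue.
Per-issue: Issue I → borrower; Issue II → lender; Issue III → lender. The borrower must prevail on a majority of issues; overall, the lender prevails.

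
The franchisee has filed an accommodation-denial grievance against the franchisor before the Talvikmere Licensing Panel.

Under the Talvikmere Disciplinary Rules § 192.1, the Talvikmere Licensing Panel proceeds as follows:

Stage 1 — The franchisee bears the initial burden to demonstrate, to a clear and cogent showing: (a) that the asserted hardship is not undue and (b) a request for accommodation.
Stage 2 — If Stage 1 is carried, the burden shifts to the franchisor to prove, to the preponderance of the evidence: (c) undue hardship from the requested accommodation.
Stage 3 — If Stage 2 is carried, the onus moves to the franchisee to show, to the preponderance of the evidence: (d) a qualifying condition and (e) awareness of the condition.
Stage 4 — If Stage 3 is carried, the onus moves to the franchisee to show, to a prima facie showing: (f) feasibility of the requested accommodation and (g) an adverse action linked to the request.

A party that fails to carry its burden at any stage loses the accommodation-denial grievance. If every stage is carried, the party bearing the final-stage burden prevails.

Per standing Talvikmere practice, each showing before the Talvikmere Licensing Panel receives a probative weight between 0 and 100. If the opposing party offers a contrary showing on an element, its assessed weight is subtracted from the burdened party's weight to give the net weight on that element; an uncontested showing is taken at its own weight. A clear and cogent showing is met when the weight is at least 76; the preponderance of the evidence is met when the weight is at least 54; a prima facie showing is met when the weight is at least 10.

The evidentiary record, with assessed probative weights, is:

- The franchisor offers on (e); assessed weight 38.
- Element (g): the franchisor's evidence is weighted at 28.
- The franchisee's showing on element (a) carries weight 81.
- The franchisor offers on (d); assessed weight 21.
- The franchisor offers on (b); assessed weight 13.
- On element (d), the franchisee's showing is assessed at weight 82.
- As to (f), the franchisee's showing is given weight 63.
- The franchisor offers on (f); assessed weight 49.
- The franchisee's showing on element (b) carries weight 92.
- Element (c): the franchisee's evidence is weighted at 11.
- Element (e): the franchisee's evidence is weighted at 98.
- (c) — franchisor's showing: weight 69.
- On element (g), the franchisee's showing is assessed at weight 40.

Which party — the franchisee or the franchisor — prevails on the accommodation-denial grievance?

franchisee

Stage 1 (franchisee, a clear and cogent showing, weight is at least 76): (a) 81 ≥ 76 — meets; (b) net 92−13=79 ≥ 76 — meets.
  All elements met. The burden passes to the franchisor.
Stage 2 (franchisor, the preponderance of the evidence, weight is at least 54): (c) net 69−11=58 ≥ 54 — meets.
  All elements met. The burden passes to the franchisee.
Stage 3 (franchisee, the preponderance of the evidence, weight is at least 54): (d) net 82−21=61 ≥ 54 — meets; (e) net 98−38=60 ≥ 54 — meets.
  Stage 3 carried; the burden remains with the franchisee.
Stage 4 (franchisee, a prima facie showing, weight is at least 10): (f) net 63−49=14 ≥ 10 — meets; (g) net 40−28=12 ≥ 10 — meets.
  All elements met at the final stage.
All stages carried — the franchisee prevails.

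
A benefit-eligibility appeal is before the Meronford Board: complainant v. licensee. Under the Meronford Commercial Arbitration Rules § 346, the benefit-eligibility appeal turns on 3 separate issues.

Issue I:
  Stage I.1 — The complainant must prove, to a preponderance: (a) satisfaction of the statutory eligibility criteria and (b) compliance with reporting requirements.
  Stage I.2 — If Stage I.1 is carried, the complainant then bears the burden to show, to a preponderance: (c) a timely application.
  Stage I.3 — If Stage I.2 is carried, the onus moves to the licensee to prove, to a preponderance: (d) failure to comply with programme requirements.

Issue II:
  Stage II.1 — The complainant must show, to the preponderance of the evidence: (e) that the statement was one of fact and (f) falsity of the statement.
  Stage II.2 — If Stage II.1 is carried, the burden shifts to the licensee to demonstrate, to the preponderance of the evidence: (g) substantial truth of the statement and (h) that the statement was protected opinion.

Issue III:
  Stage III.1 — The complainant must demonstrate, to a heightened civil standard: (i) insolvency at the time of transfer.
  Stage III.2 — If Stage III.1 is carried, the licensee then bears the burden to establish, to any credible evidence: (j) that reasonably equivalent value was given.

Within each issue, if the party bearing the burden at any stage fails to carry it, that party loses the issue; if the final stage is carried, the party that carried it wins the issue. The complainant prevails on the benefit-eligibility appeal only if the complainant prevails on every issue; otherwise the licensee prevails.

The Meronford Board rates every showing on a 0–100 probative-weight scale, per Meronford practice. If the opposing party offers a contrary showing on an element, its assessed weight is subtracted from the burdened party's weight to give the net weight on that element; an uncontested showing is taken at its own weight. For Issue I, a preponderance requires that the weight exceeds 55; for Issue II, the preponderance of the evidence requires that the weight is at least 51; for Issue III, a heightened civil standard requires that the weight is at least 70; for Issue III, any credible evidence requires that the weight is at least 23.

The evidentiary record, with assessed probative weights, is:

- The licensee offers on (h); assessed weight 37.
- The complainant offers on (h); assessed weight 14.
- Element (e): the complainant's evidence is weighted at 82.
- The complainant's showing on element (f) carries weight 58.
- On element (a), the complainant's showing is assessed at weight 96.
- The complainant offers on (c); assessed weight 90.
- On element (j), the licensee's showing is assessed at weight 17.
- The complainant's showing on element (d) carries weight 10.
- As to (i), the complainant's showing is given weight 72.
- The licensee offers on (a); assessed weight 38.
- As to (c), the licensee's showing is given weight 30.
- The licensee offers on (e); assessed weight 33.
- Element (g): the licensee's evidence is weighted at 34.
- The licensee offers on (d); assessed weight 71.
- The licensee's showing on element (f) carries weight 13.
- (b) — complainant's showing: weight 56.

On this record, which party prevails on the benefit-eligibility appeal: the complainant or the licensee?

— Issue I —
At Stage I.1 the complainant must meet a preponderance (weight exceeds 55): on (a) the weight is 96 less the opposing 38 gives net 58, > 55, so (a) meets the standard; on (b) the weight is 56, which does exceed 55, so (b) meets the standard.
  Stage I.1 is satisfied; the complainant continues to bear the burden.
At Stage I.2 the complainant must meet a preponderance (weight exceeds 55): on (c) the weight is 90 less the opposing 30 gives net 60, > 55, so (c) meets the standard.
  The complainant carries Stage I.2; the licensee now bears the burden.
At Stage I.3 the licensee must meet a preponderance (weight exceeds 55): on (d) the weight is 71 less the opposing 10 gives net 61, > 55, so (d) meets the standard.
  Stage I.3 carried; the final stage is satisfied.
All stages carried — the licensee prevails on this issue.
— Issue II —
Stage II.1 — burden on complainant; standard: the preponderance of the evidence (weight is at least 51).
    (e): 82 − 33 = 49 < 51 [not met]
    (f): 58 − 13 = 45 < 51 [not met]
  Stage II.1 not carried; the complainant fails its burden.
The analysis ends at Stage II.1; the licensee prevails on this issue.
— Issue III —
At Stage III.1 the complainant must meet a heightened civil standard (weight is at least 70): on (i) the weight is 72, ≥ 70, so (i) meets the standard.
  Stage III.1 is satisfied; the onus moves to the licensee.
At Stage III.2 the licensee must meet any credible evidence (weight is at least 23): on (j) the weight is 17, < 23, so (j) does not meet the standard.
  Not every element is met, so the licensee fails to carry Stage III.2.
The analysis ends at Stage III.2; the complainant prevails on this issue.
Per-issue: Issue I → licensee; Issue II → licensee; Issue III → complainant. The complainant must prevail on every issue; overall, the licensee prevails.

licensee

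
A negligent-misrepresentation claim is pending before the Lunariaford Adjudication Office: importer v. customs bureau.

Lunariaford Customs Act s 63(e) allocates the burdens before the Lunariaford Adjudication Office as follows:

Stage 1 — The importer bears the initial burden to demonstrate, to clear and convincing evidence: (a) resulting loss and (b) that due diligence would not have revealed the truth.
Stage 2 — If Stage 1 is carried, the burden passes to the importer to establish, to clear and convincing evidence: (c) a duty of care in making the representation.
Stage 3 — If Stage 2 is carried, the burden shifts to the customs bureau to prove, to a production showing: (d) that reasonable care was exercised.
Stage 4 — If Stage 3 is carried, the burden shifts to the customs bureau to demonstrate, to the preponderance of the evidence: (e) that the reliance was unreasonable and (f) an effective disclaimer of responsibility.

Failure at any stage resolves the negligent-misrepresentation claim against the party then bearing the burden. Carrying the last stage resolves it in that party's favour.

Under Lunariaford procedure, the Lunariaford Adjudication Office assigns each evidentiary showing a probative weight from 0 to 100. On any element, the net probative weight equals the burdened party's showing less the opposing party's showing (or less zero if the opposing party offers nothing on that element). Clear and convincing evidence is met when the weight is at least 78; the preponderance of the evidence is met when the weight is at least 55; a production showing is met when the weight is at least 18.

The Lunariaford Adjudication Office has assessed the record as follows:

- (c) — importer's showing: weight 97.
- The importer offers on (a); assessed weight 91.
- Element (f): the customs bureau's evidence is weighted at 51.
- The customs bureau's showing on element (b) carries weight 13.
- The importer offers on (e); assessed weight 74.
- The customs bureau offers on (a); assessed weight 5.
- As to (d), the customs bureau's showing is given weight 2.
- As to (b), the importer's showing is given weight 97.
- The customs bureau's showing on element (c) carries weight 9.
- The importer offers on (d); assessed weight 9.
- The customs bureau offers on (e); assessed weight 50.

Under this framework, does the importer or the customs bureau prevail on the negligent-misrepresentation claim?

importer

At Stage 1 the importer must meet clear and convincing evidence (weight is at least 78): on (a) the weight is 91 less the opposing 5 gives net 86, which does reach 78, so (a) meets the standard; on (b) the weight is 97 less the opposing 13 gives net 84, which does reach 78, so (b) meets the standard.
  Stage 1 carried; the burden remains with the importer.
At Stage 2 the importer must meet clear and convincing evidence (weight is at least 78): on (c) the weight is 97 less the opposing 9 gives net 88, which does reach 78, so (c) meets the standard.
  Stage 2 carried; the burden shifts to the customs bureau.
At Stage 3 the customs bureau must meet a production showing (weight is at least 18): on (d) the weight is 2 less the opposing 9 gives net -7, < 18, so (d) does not meet the standard.
  Not every element is met, so the customs bureau fails to carry Stage 3.
The analysis ends at Stage 3; the importer prevails.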